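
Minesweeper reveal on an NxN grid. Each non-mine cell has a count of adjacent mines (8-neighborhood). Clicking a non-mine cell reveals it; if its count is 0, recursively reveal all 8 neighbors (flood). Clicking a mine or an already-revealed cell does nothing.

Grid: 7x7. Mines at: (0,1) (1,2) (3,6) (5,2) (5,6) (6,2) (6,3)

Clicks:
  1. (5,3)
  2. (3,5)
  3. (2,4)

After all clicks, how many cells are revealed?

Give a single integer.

Answer: 36

Derivation:
Click 1 (5,3) count=3: revealed 1 new [(5,3)] -> total=1
Click 2 (3,5) count=1: revealed 1 new [(3,5)] -> total=2
Click 3 (2,4) count=0: revealed 34 new [(0,3) (0,4) (0,5) (0,6) (1,0) (1,1) (1,3) (1,4) (1,5) (1,6) (2,0) (2,1) (2,2) (2,3) (2,4) (2,5) (2,6) (3,0) (3,1) (3,2) (3,3) (3,4) (4,0) (4,1) (4,2) (4,3) (4,4) (4,5) (5,0) (5,1) (5,4) (5,5) (6,0) (6,1)] -> total=36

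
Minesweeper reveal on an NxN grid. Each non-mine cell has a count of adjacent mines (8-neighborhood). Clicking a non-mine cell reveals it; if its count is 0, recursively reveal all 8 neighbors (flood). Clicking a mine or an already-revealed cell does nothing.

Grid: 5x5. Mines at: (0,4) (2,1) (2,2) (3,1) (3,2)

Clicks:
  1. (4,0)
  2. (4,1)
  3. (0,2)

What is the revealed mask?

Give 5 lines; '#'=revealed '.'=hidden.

Answer: ####.
####.
.....
.....
##...

Derivation:
Click 1 (4,0) count=1: revealed 1 new [(4,0)] -> total=1
Click 2 (4,1) count=2: revealed 1 new [(4,1)] -> total=2
Click 3 (0,2) count=0: revealed 8 new [(0,0) (0,1) (0,2) (0,3) (1,0) (1,1) (1,2) (1,3)] -> total=10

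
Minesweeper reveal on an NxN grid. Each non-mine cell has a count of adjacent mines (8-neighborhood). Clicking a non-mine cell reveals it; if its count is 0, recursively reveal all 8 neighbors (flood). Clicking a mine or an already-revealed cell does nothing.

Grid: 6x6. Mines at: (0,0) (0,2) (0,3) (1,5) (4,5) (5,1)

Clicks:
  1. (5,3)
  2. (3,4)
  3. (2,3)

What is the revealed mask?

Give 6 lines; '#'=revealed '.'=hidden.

Answer: ......
#####.
#####.
#####.
#####.
..###.

Derivation:
Click 1 (5,3) count=0: revealed 23 new [(1,0) (1,1) (1,2) (1,3) (1,4) (2,0) (2,1) (2,2) (2,3) (2,4) (3,0) (3,1) (3,2) (3,3) (3,4) (4,0) (4,1) (4,2) (4,3) (4,4) (5,2) (5,3) (5,4)] -> total=23
Click 2 (3,4) count=1: revealed 0 new [(none)] -> total=23
Click 3 (2,3) count=0: revealed 0 new [(none)] -> total=23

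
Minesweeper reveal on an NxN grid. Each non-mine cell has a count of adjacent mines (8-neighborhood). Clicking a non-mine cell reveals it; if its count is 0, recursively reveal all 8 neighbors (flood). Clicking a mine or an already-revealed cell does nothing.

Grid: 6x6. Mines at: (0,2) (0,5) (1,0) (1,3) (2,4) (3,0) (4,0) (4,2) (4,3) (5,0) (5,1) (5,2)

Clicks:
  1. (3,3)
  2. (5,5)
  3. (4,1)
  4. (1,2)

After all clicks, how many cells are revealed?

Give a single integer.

Click 1 (3,3) count=3: revealed 1 new [(3,3)] -> total=1
Click 2 (5,5) count=0: revealed 6 new [(3,4) (3,5) (4,4) (4,5) (5,4) (5,5)] -> total=7
Click 3 (4,1) count=6: revealed 1 new [(4,1)] -> total=8
Click 4 (1,2) count=2: revealed 1 new [(1,2)] -> total=9

Answer: 9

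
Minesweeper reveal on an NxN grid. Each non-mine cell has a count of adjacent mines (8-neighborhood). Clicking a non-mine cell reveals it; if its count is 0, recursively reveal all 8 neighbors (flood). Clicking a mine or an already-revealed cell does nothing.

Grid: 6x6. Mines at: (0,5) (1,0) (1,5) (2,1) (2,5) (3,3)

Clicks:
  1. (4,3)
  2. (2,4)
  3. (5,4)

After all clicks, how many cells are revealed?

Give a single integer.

Answer: 18

Derivation:
Click 1 (4,3) count=1: revealed 1 new [(4,3)] -> total=1
Click 2 (2,4) count=3: revealed 1 new [(2,4)] -> total=2
Click 3 (5,4) count=0: revealed 16 new [(3,0) (3,1) (3,2) (3,4) (3,5) (4,0) (4,1) (4,2) (4,4) (4,5) (5,0) (5,1) (5,2) (5,3) (5,4) (5,5)] -> total=18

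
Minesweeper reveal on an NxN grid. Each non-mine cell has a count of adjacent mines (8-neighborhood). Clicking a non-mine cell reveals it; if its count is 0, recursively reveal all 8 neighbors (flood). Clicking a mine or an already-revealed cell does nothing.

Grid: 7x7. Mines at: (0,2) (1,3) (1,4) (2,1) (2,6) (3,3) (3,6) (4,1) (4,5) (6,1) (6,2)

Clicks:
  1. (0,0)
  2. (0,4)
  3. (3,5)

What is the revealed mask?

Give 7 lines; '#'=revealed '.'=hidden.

Answer: ##..#..
##.....
.......
.....#.
.......
.......
.......

Derivation:
Click 1 (0,0) count=0: revealed 4 new [(0,0) (0,1) (1,0) (1,1)] -> total=4
Click 2 (0,4) count=2: revealed 1 new [(0,4)] -> total=5
Click 3 (3,5) count=3: revealed 1 new [(3,5)] -> total=6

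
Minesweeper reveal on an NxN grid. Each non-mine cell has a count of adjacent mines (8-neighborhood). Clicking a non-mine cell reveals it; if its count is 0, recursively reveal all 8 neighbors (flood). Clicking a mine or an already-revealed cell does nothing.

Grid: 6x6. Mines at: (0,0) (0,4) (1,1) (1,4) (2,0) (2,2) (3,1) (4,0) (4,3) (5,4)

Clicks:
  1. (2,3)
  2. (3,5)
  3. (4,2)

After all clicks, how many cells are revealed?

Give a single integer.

Answer: 8

Derivation:
Click 1 (2,3) count=2: revealed 1 new [(2,3)] -> total=1
Click 2 (3,5) count=0: revealed 6 new [(2,4) (2,5) (3,4) (3,5) (4,4) (4,5)] -> total=7
Click 3 (4,2) count=2: revealed 1 new [(4,2)] -> total=8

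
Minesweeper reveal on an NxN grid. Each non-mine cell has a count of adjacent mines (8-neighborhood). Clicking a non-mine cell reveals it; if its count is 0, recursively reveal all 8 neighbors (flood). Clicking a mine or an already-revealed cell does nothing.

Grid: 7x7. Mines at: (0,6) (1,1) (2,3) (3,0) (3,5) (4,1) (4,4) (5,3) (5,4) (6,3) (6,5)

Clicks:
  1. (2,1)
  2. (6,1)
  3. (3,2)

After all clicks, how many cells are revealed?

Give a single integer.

Click 1 (2,1) count=2: revealed 1 new [(2,1)] -> total=1
Click 2 (6,1) count=0: revealed 6 new [(5,0) (5,1) (5,2) (6,0) (6,1) (6,2)] -> total=7
Click 3 (3,2) count=2: revealed 1 new [(3,2)] -> total=8

Answer: 8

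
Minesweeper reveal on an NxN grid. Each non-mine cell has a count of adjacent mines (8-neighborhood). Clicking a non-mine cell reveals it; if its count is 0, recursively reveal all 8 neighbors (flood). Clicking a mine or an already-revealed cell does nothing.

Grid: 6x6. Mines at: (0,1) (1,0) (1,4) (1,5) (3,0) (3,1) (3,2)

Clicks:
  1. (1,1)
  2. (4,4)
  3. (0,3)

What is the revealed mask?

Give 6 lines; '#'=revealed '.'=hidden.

Answer: ...#..
.#....
...###
...###
######
######

Derivation:
Click 1 (1,1) count=2: revealed 1 new [(1,1)] -> total=1
Click 2 (4,4) count=0: revealed 18 new [(2,3) (2,4) (2,5) (3,3) (3,4) (3,5) (4,0) (4,1) (4,2) (4,3) (4,4) (4,5) (5,0) (5,1) (5,2) (5,3) (5,4) (5,5)] -> total=19
Click 3 (0,3) count=1: revealed 1 new [(0,3)] -> total=20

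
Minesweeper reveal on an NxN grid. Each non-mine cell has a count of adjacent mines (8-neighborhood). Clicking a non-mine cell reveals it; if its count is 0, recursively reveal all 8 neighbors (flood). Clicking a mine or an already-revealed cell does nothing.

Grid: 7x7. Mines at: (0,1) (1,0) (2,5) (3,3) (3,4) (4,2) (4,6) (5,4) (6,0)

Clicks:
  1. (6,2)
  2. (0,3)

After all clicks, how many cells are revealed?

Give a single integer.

Answer: 19

Derivation:
Click 1 (6,2) count=0: revealed 6 new [(5,1) (5,2) (5,3) (6,1) (6,2) (6,3)] -> total=6
Click 2 (0,3) count=0: revealed 13 new [(0,2) (0,3) (0,4) (0,5) (0,6) (1,2) (1,3) (1,4) (1,5) (1,6) (2,2) (2,3) (2,4)] -> total=19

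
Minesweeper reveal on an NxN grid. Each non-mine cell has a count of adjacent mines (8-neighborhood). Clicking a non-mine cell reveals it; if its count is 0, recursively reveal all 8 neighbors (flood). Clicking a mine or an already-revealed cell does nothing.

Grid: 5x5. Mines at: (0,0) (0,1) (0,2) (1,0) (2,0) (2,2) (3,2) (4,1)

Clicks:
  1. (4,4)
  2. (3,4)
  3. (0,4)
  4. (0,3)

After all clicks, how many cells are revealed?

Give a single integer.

Click 1 (4,4) count=0: revealed 10 new [(0,3) (0,4) (1,3) (1,4) (2,3) (2,4) (3,3) (3,4) (4,3) (4,4)] -> total=10
Click 2 (3,4) count=0: revealed 0 new [(none)] -> total=10
Click 3 (0,4) count=0: revealed 0 new [(none)] -> total=10
Click 4 (0,3) count=1: revealed 0 new [(none)] -> total=10

Answer: 10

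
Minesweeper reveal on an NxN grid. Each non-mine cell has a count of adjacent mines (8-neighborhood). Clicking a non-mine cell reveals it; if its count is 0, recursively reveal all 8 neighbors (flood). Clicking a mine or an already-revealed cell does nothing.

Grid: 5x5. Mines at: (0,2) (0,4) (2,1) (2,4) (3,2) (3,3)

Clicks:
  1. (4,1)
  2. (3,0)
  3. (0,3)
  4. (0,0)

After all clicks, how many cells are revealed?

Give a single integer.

Click 1 (4,1) count=1: revealed 1 new [(4,1)] -> total=1
Click 2 (3,0) count=1: revealed 1 new [(3,0)] -> total=2
Click 3 (0,3) count=2: revealed 1 new [(0,3)] -> total=3
Click 4 (0,0) count=0: revealed 4 new [(0,0) (0,1) (1,0) (1,1)] -> total=7

Answer: 7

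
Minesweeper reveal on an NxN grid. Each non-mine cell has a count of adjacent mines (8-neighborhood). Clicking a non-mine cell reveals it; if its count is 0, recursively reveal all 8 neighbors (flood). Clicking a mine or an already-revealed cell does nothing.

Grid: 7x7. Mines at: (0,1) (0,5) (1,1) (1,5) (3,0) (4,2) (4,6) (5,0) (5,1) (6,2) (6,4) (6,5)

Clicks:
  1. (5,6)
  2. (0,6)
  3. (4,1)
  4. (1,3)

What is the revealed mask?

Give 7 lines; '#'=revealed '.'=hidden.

Click 1 (5,6) count=2: revealed 1 new [(5,6)] -> total=1
Click 2 (0,6) count=2: revealed 1 new [(0,6)] -> total=2
Click 3 (4,1) count=4: revealed 1 new [(4,1)] -> total=3
Click 4 (1,3) count=0: revealed 20 new [(0,2) (0,3) (0,4) (1,2) (1,3) (1,4) (2,2) (2,3) (2,4) (2,5) (3,2) (3,3) (3,4) (3,5) (4,3) (4,4) (4,5) (5,3) (5,4) (5,5)] -> total=23

Answer: ..###.#
..###..
..####.
..####.
.#.###.
...####
.......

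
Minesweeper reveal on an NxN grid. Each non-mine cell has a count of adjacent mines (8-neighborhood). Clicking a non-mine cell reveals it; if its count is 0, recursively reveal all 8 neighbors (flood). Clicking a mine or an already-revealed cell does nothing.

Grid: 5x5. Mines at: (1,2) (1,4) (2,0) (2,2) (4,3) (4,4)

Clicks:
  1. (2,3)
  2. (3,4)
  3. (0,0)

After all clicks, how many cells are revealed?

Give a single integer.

Answer: 6

Derivation:
Click 1 (2,3) count=3: revealed 1 new [(2,3)] -> total=1
Click 2 (3,4) count=2: revealed 1 new [(3,4)] -> total=2
Click 3 (0,0) count=0: revealed 4 new [(0,0) (0,1) (1,0) (1,1)] -> total=6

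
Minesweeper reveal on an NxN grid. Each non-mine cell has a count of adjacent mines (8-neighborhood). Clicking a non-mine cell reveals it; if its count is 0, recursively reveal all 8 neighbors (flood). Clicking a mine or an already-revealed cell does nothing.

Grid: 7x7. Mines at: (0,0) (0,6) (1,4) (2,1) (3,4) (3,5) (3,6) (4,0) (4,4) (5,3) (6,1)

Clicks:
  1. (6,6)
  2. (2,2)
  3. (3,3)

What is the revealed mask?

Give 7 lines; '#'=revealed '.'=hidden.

Answer: .......
.......
..#....
...#...
.....##
....###
....###

Derivation:
Click 1 (6,6) count=0: revealed 8 new [(4,5) (4,6) (5,4) (5,5) (5,6) (6,4) (6,5) (6,6)] -> total=8
Click 2 (2,2) count=1: revealed 1 new [(2,2)] -> total=9
Click 3 (3,3) count=2: revealed 1 new [(3,3)] -> total=10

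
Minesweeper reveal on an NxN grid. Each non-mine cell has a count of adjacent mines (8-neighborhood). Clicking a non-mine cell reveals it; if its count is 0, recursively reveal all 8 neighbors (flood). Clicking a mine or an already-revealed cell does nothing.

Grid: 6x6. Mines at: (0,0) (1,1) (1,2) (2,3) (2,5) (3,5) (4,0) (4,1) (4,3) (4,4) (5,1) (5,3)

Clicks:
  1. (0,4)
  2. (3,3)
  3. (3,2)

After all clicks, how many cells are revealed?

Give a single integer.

Answer: 8

Derivation:
Click 1 (0,4) count=0: revealed 6 new [(0,3) (0,4) (0,5) (1,3) (1,4) (1,5)] -> total=6
Click 2 (3,3) count=3: revealed 1 new [(3,3)] -> total=7
Click 3 (3,2) count=3: revealed 1 new [(3,2)] -> total=8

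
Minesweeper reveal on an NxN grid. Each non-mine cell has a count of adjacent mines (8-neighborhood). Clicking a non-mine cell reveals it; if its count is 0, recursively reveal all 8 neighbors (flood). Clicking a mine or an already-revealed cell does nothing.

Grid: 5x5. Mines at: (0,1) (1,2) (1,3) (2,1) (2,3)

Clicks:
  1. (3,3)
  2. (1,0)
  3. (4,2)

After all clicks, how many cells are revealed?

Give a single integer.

Answer: 11

Derivation:
Click 1 (3,3) count=1: revealed 1 new [(3,3)] -> total=1
Click 2 (1,0) count=2: revealed 1 new [(1,0)] -> total=2
Click 3 (4,2) count=0: revealed 9 new [(3,0) (3,1) (3,2) (3,4) (4,0) (4,1) (4,2) (4,3) (4,4)] -> total=11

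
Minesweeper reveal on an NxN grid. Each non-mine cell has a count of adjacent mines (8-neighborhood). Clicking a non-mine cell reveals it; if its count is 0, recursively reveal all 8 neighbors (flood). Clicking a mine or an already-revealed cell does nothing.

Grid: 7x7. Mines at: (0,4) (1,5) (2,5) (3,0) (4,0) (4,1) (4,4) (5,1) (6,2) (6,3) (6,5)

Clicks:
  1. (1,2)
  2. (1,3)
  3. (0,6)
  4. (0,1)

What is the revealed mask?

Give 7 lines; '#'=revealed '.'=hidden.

Answer: ####..#
#####..
#####..
.####..
.......
.......
.......

Derivation:
Click 1 (1,2) count=0: revealed 18 new [(0,0) (0,1) (0,2) (0,3) (1,0) (1,1) (1,2) (1,3) (1,4) (2,0) (2,1) (2,2) (2,3) (2,4) (3,1) (3,2) (3,3) (3,4)] -> total=18
Click 2 (1,3) count=1: revealed 0 new [(none)] -> total=18
Click 3 (0,6) count=1: revealed 1 new [(0,6)] -> total=19
Click 4 (0,1) count=0: revealed 0 new [(none)] -> total=19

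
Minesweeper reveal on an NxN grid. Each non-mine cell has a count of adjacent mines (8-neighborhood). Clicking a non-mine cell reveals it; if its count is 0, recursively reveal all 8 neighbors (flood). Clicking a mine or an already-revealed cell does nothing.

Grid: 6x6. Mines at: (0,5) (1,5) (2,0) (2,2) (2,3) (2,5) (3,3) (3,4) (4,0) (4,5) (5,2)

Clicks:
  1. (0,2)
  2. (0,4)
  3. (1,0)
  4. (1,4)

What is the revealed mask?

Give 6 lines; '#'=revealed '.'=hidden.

Answer: #####.
#####.
......
......
......
......

Derivation:
Click 1 (0,2) count=0: revealed 10 new [(0,0) (0,1) (0,2) (0,3) (0,4) (1,0) (1,1) (1,2) (1,3) (1,4)] -> total=10
Click 2 (0,4) count=2: revealed 0 new [(none)] -> total=10
Click 3 (1,0) count=1: revealed 0 new [(none)] -> total=10
Click 4 (1,4) count=4: revealed 0 new [(none)] -> total=10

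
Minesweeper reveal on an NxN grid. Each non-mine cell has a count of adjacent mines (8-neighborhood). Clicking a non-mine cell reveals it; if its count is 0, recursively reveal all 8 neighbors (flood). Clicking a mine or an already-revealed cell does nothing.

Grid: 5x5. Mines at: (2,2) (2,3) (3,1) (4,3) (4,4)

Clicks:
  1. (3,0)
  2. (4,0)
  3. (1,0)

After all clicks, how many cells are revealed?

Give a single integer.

Answer: 14

Derivation:
Click 1 (3,0) count=1: revealed 1 new [(3,0)] -> total=1
Click 2 (4,0) count=1: revealed 1 new [(4,0)] -> total=2
Click 3 (1,0) count=0: revealed 12 new [(0,0) (0,1) (0,2) (0,3) (0,4) (1,0) (1,1) (1,2) (1,3) (1,4) (2,0) (2,1)] -> total=14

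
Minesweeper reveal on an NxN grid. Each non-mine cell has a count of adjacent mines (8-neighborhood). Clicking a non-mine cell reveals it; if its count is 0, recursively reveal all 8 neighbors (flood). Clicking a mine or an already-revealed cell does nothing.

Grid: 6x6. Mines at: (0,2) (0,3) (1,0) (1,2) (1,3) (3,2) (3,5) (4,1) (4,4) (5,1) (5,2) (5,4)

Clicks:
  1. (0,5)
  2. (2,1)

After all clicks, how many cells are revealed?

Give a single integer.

Click 1 (0,5) count=0: revealed 6 new [(0,4) (0,5) (1,4) (1,5) (2,4) (2,5)] -> total=6
Click 2 (2,1) count=3: revealed 1 new [(2,1)] -> total=7

Answer: 7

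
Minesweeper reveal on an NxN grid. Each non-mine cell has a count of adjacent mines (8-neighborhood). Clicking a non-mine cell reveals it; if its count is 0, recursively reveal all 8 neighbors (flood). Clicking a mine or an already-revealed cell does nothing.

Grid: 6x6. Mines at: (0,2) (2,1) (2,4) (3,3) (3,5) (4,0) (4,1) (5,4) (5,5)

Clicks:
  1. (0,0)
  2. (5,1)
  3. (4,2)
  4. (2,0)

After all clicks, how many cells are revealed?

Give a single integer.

Answer: 7

Derivation:
Click 1 (0,0) count=0: revealed 4 new [(0,0) (0,1) (1,0) (1,1)] -> total=4
Click 2 (5,1) count=2: revealed 1 new [(5,1)] -> total=5
Click 3 (4,2) count=2: revealed 1 new [(4,2)] -> total=6
Click 4 (2,0) count=1: revealed 1 new [(2,0)] -> total=7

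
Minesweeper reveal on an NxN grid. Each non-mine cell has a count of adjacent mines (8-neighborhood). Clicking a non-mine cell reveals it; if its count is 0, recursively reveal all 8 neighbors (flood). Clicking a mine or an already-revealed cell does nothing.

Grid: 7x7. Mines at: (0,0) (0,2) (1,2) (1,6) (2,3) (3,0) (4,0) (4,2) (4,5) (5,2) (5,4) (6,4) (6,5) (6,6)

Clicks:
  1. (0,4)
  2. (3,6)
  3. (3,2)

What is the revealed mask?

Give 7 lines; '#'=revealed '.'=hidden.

Answer: ...###.
...###.
.......
..#...#
.......
.......
.......

Derivation:
Click 1 (0,4) count=0: revealed 6 new [(0,3) (0,4) (0,5) (1,3) (1,4) (1,5)] -> total=6
Click 2 (3,6) count=1: revealed 1 new [(3,6)] -> total=7
Click 3 (3,2) count=2: revealed 1 new [(3,2)] -> total=8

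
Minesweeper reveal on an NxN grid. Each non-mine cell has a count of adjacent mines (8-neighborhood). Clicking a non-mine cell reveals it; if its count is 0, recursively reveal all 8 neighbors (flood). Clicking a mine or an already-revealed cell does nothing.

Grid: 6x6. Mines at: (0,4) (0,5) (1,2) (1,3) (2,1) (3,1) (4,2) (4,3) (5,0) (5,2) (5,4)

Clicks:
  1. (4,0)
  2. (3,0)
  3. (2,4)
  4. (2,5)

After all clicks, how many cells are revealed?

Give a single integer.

Click 1 (4,0) count=2: revealed 1 new [(4,0)] -> total=1
Click 2 (3,0) count=2: revealed 1 new [(3,0)] -> total=2
Click 3 (2,4) count=1: revealed 1 new [(2,4)] -> total=3
Click 4 (2,5) count=0: revealed 7 new [(1,4) (1,5) (2,5) (3,4) (3,5) (4,4) (4,5)] -> total=10

Answer: 10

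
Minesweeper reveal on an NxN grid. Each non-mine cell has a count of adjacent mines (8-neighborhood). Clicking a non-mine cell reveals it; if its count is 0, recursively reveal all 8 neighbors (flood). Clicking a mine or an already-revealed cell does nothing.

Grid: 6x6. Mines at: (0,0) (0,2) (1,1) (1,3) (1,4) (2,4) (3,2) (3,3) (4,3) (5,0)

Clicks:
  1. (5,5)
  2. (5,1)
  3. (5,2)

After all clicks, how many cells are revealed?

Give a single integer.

Answer: 8

Derivation:
Click 1 (5,5) count=0: revealed 6 new [(3,4) (3,5) (4,4) (4,5) (5,4) (5,5)] -> total=6
Click 2 (5,1) count=1: revealed 1 new [(5,1)] -> total=7
Click 3 (5,2) count=1: revealed 1 new [(5,2)] -> total=8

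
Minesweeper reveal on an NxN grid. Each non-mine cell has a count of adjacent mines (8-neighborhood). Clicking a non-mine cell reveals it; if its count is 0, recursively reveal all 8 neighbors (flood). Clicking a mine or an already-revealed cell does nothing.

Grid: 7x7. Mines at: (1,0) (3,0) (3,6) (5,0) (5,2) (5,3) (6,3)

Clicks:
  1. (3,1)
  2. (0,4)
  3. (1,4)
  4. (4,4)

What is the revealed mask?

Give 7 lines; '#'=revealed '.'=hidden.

Answer: .######
.######
.######
.#####.
.#####.
.......
.......

Derivation:
Click 1 (3,1) count=1: revealed 1 new [(3,1)] -> total=1
Click 2 (0,4) count=0: revealed 27 new [(0,1) (0,2) (0,3) (0,4) (0,5) (0,6) (1,1) (1,2) (1,3) (1,4) (1,5) (1,6) (2,1) (2,2) (2,3) (2,4) (2,5) (2,6) (3,2) (3,3) (3,4) (3,5) (4,1) (4,2) (4,3) (4,4) (4,5)] -> total=28
Click 3 (1,4) count=0: revealed 0 new [(none)] -> total=28
Click 4 (4,4) count=1: revealed 0 new [(none)] -> total=28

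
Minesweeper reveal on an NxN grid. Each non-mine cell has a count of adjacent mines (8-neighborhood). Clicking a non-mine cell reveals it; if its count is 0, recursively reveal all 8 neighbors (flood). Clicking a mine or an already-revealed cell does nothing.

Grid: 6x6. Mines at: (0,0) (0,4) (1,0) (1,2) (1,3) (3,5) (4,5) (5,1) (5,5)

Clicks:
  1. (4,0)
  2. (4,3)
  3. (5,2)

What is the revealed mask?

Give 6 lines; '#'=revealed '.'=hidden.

Click 1 (4,0) count=1: revealed 1 new [(4,0)] -> total=1
Click 2 (4,3) count=0: revealed 17 new [(2,0) (2,1) (2,2) (2,3) (2,4) (3,0) (3,1) (3,2) (3,3) (3,4) (4,1) (4,2) (4,3) (4,4) (5,2) (5,3) (5,4)] -> total=18
Click 3 (5,2) count=1: revealed 0 new [(none)] -> total=18

Answer: ......
......
#####.
#####.
#####.
..###.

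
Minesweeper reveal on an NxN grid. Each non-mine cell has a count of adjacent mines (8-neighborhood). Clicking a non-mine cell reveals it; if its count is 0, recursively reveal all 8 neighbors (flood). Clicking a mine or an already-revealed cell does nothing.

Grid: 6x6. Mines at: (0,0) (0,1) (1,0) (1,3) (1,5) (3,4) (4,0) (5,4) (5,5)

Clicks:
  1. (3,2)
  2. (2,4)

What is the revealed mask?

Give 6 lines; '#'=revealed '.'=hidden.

Click 1 (3,2) count=0: revealed 12 new [(2,1) (2,2) (2,3) (3,1) (3,2) (3,3) (4,1) (4,2) (4,3) (5,1) (5,2) (5,3)] -> total=12
Click 2 (2,4) count=3: revealed 1 new [(2,4)] -> total=13

Answer: ......
......
.####.
.###..
.###..
.###..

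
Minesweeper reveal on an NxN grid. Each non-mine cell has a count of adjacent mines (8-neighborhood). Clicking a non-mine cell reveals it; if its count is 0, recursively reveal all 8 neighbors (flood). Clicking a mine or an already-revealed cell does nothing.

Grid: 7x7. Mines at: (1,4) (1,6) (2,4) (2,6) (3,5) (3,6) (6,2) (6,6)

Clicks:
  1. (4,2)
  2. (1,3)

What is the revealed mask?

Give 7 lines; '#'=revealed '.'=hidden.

Answer: ####...
####...
####...
#####..
######.
######.
##.###.

Derivation:
Click 1 (4,2) count=0: revealed 34 new [(0,0) (0,1) (0,2) (0,3) (1,0) (1,1) (1,2) (1,3) (2,0) (2,1) (2,2) (2,3) (3,0) (3,1) (3,2) (3,3) (3,4) (4,0) (4,1) (4,2) (4,3) (4,4) (4,5) (5,0) (5,1) (5,2) (5,3) (5,4) (5,5) (6,0) (6,1) (6,3) (6,4) (6,5)] -> total=34
Click 2 (1,3) count=2: revealed 0 new [(none)] -> total=34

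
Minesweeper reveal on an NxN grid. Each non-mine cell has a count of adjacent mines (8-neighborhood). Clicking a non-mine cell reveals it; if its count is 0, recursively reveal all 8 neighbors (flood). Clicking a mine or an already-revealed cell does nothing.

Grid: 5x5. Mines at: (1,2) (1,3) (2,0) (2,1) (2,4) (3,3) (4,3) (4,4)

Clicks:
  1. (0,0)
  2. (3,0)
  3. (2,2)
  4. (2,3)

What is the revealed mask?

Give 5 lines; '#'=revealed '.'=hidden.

Click 1 (0,0) count=0: revealed 4 new [(0,0) (0,1) (1,0) (1,1)] -> total=4
Click 2 (3,0) count=2: revealed 1 new [(3,0)] -> total=5
Click 3 (2,2) count=4: revealed 1 new [(2,2)] -> total=6
Click 4 (2,3) count=4: revealed 1 new [(2,3)] -> total=7

Answer: ##...
##...
..##.
#....
.....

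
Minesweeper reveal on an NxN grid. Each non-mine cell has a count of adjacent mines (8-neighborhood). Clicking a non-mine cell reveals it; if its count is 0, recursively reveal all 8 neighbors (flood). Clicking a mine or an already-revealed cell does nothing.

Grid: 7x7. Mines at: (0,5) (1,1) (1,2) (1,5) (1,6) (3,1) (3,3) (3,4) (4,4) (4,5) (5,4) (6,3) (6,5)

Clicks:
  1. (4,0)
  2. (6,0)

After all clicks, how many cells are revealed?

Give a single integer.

Click 1 (4,0) count=1: revealed 1 new [(4,0)] -> total=1
Click 2 (6,0) count=0: revealed 8 new [(4,1) (4,2) (5,0) (5,1) (5,2) (6,0) (6,1) (6,2)] -> total=9

Answer: 9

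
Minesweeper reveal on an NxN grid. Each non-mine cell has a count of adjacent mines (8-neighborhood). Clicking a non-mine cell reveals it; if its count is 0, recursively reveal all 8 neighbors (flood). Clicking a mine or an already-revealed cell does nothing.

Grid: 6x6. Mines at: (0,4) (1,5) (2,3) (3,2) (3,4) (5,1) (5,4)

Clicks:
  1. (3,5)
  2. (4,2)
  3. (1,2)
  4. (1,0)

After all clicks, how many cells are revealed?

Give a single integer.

Click 1 (3,5) count=1: revealed 1 new [(3,5)] -> total=1
Click 2 (4,2) count=2: revealed 1 new [(4,2)] -> total=2
Click 3 (1,2) count=1: revealed 1 new [(1,2)] -> total=3
Click 4 (1,0) count=0: revealed 14 new [(0,0) (0,1) (0,2) (0,3) (1,0) (1,1) (1,3) (2,0) (2,1) (2,2) (3,0) (3,1) (4,0) (4,1)] -> total=17

Answer: 17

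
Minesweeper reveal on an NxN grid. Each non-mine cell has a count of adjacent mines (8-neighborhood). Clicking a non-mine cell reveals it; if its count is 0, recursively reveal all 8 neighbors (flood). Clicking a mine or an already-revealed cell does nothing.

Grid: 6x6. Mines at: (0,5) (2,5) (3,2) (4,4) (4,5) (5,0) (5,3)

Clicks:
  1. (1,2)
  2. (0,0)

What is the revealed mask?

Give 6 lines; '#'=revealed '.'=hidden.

Click 1 (1,2) count=0: revealed 19 new [(0,0) (0,1) (0,2) (0,3) (0,4) (1,0) (1,1) (1,2) (1,3) (1,4) (2,0) (2,1) (2,2) (2,3) (2,4) (3,0) (3,1) (4,0) (4,1)] -> total=19
Click 2 (0,0) count=0: revealed 0 new [(none)] -> total=19

Answer: #####.
#####.
#####.
##....
##....
......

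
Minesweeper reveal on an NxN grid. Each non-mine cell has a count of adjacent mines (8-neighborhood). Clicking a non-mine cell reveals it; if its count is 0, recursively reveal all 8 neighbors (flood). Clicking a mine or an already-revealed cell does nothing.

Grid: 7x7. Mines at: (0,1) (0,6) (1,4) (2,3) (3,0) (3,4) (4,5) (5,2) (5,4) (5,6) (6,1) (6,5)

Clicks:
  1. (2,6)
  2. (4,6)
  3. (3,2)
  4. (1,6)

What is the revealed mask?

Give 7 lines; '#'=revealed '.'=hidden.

Answer: .......
.....##
.....##
..#..##
......#
.......
.......

Derivation:
Click 1 (2,6) count=0: revealed 6 new [(1,5) (1,6) (2,5) (2,6) (3,5) (3,6)] -> total=6
Click 2 (4,6) count=2: revealed 1 new [(4,6)] -> total=7
Click 3 (3,2) count=1: revealed 1 new [(3,2)] -> total=8
Click 4 (1,6) count=1: revealed 0 new [(none)] -> total=8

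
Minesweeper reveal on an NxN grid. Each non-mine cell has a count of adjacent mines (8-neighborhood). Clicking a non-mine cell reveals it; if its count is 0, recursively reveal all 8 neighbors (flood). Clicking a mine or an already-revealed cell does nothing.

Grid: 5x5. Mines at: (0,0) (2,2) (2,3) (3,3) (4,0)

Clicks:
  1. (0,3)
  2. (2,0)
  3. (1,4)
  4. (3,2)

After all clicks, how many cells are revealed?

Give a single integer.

Click 1 (0,3) count=0: revealed 8 new [(0,1) (0,2) (0,3) (0,4) (1,1) (1,2) (1,3) (1,4)] -> total=8
Click 2 (2,0) count=0: revealed 5 new [(1,0) (2,0) (2,1) (3,0) (3,1)] -> total=13
Click 3 (1,4) count=1: revealed 0 new [(none)] -> total=13
Click 4 (3,2) count=3: revealed 1 new [(3,2)] -> total=14

Answer: 14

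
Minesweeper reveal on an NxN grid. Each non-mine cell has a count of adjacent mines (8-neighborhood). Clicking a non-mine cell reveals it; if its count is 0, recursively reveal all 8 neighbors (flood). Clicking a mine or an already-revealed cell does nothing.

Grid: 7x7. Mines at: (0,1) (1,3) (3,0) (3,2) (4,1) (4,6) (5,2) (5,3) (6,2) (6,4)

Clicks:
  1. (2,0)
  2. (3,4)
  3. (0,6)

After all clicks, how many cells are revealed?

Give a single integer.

Answer: 18

Derivation:
Click 1 (2,0) count=1: revealed 1 new [(2,0)] -> total=1
Click 2 (3,4) count=0: revealed 17 new [(0,4) (0,5) (0,6) (1,4) (1,5) (1,6) (2,3) (2,4) (2,5) (2,6) (3,3) (3,4) (3,5) (3,6) (4,3) (4,4) (4,5)] -> total=18
Click 3 (0,6) count=0: revealed 0 new [(none)] -> total=18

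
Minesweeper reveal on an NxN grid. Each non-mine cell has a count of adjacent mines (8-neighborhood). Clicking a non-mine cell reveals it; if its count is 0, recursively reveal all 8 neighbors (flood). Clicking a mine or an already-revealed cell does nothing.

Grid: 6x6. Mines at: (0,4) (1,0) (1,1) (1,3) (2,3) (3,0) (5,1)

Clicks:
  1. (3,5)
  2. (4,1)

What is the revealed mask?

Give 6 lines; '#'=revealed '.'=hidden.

Answer: ......
....##
....##
..####
.#####
..####

Derivation:
Click 1 (3,5) count=0: revealed 16 new [(1,4) (1,5) (2,4) (2,5) (3,2) (3,3) (3,4) (3,5) (4,2) (4,3) (4,4) (4,5) (5,2) (5,3) (5,4) (5,5)] -> total=16
Click 2 (4,1) count=2: revealed 1 new [(4,1)] -> total=17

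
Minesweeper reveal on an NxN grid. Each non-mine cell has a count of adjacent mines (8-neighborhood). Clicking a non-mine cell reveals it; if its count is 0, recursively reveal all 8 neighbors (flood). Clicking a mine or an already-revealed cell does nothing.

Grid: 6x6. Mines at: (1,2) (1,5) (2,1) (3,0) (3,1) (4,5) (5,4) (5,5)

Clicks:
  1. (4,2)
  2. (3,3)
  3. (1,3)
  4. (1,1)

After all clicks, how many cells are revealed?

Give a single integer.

Click 1 (4,2) count=1: revealed 1 new [(4,2)] -> total=1
Click 2 (3,3) count=0: revealed 8 new [(2,2) (2,3) (2,4) (3,2) (3,3) (3,4) (4,3) (4,4)] -> total=9
Click 3 (1,3) count=1: revealed 1 new [(1,3)] -> total=10
Click 4 (1,1) count=2: revealed 1 new [(1,1)] -> total=11

Answer: 11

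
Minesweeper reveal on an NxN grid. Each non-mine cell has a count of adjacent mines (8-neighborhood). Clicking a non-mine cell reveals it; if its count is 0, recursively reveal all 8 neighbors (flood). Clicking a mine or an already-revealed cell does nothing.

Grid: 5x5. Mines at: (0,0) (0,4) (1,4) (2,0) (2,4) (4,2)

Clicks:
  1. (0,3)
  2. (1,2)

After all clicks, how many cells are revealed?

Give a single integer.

Click 1 (0,3) count=2: revealed 1 new [(0,3)] -> total=1
Click 2 (1,2) count=0: revealed 11 new [(0,1) (0,2) (1,1) (1,2) (1,3) (2,1) (2,2) (2,3) (3,1) (3,2) (3,3)] -> total=12

Answer: 12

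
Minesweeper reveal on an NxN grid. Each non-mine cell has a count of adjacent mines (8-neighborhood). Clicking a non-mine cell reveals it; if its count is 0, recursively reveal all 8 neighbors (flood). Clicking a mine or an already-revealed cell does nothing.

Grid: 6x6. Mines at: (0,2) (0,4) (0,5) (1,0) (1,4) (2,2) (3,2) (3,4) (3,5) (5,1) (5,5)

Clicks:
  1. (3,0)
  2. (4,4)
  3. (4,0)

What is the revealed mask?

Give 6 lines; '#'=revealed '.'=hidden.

Answer: ......
......
##....
##....
##..#.
......

Derivation:
Click 1 (3,0) count=0: revealed 6 new [(2,0) (2,1) (3,0) (3,1) (4,0) (4,1)] -> total=6
Click 2 (4,4) count=3: revealed 1 new [(4,4)] -> total=7
Click 3 (4,0) count=1: revealed 0 new [(none)] -> total=7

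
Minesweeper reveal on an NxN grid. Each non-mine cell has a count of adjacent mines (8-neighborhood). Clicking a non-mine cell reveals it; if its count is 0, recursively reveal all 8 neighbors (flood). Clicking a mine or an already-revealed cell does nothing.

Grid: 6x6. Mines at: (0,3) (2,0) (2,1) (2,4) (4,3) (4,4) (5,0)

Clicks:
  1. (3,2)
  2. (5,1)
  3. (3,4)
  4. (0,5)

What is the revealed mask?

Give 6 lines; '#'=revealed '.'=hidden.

Click 1 (3,2) count=2: revealed 1 new [(3,2)] -> total=1
Click 2 (5,1) count=1: revealed 1 new [(5,1)] -> total=2
Click 3 (3,4) count=3: revealed 1 new [(3,4)] -> total=3
Click 4 (0,5) count=0: revealed 4 new [(0,4) (0,5) (1,4) (1,5)] -> total=7

Answer: ....##
....##
......
..#.#.
......
.#....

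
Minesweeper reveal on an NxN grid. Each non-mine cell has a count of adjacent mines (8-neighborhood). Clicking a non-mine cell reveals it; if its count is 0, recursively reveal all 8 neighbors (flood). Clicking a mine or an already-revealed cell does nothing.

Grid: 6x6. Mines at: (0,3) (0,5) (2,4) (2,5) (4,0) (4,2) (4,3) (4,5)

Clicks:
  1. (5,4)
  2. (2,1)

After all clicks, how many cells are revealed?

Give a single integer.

Click 1 (5,4) count=2: revealed 1 new [(5,4)] -> total=1
Click 2 (2,1) count=0: revealed 15 new [(0,0) (0,1) (0,2) (1,0) (1,1) (1,2) (1,3) (2,0) (2,1) (2,2) (2,3) (3,0) (3,1) (3,2) (3,3)] -> total=16

Answer: 16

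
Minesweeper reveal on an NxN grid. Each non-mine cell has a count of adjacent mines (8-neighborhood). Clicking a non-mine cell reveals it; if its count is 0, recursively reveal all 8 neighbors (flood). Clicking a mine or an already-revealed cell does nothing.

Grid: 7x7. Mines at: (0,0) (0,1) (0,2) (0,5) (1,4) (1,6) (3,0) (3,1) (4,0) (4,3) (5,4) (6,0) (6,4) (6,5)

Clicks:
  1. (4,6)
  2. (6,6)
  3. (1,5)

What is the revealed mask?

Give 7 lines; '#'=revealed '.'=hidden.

Answer: .......
.....#.
....###
....###
....###
.....##
......#

Derivation:
Click 1 (4,6) count=0: revealed 11 new [(2,4) (2,5) (2,6) (3,4) (3,5) (3,6) (4,4) (4,5) (4,6) (5,5) (5,6)] -> total=11
Click 2 (6,6) count=1: revealed 1 new [(6,6)] -> total=12
Click 3 (1,5) count=3: revealed 1 new [(1,5)] -> total=13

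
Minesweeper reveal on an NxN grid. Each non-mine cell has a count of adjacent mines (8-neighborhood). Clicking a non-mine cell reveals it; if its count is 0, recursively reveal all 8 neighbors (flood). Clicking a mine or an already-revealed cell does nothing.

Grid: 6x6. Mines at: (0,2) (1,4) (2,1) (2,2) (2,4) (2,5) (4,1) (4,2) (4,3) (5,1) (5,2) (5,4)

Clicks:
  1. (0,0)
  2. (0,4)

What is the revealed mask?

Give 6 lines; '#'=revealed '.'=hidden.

Answer: ##..#.
##....
......
......
......
......

Derivation:
Click 1 (0,0) count=0: revealed 4 new [(0,0) (0,1) (1,0) (1,1)] -> total=4
Click 2 (0,4) count=1: revealed 1 new [(0,4)] -> total=5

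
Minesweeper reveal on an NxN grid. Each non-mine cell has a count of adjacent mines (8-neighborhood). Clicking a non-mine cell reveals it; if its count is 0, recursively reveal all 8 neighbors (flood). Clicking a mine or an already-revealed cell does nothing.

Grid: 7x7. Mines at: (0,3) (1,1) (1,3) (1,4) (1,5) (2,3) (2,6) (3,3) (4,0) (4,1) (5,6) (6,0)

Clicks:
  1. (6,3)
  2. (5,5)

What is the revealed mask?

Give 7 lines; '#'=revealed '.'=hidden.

Answer: .......
.......
.......
.......
..####.
.#####.
.#####.

Derivation:
Click 1 (6,3) count=0: revealed 14 new [(4,2) (4,3) (4,4) (4,5) (5,1) (5,2) (5,3) (5,4) (5,5) (6,1) (6,2) (6,3) (6,4) (6,5)] -> total=14
Click 2 (5,5) count=1: revealed 0 new [(none)] -> total=14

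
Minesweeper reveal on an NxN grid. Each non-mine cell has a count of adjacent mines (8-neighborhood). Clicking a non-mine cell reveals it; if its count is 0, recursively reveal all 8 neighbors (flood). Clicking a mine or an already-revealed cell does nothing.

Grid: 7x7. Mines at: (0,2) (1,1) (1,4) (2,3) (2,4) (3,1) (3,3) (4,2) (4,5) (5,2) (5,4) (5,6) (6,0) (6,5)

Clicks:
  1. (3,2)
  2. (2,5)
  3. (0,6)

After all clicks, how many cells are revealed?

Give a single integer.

Click 1 (3,2) count=4: revealed 1 new [(3,2)] -> total=1
Click 2 (2,5) count=2: revealed 1 new [(2,5)] -> total=2
Click 3 (0,6) count=0: revealed 7 new [(0,5) (0,6) (1,5) (1,6) (2,6) (3,5) (3,6)] -> total=9

Answer: 9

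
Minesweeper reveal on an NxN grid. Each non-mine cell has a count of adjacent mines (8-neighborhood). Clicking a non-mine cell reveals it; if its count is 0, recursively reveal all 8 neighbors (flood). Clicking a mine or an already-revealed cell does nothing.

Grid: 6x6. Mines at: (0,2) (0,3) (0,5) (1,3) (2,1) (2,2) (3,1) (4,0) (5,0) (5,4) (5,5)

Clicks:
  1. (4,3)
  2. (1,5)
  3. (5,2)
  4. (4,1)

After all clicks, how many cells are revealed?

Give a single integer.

Click 1 (4,3) count=1: revealed 1 new [(4,3)] -> total=1
Click 2 (1,5) count=1: revealed 1 new [(1,5)] -> total=2
Click 3 (5,2) count=0: revealed 5 new [(4,1) (4,2) (5,1) (5,2) (5,3)] -> total=7
Click 4 (4,1) count=3: revealed 0 new [(none)] -> total=7

Answer: 7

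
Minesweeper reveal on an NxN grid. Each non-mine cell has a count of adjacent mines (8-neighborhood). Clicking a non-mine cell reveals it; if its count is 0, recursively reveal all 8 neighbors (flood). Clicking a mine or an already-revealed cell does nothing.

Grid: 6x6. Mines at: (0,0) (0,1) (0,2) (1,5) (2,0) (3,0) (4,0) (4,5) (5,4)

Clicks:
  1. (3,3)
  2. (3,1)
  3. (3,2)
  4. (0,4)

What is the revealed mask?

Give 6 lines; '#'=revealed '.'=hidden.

Click 1 (3,3) count=0: revealed 19 new [(1,1) (1,2) (1,3) (1,4) (2,1) (2,2) (2,3) (2,4) (3,1) (3,2) (3,3) (3,4) (4,1) (4,2) (4,3) (4,4) (5,1) (5,2) (5,3)] -> total=19
Click 2 (3,1) count=3: revealed 0 new [(none)] -> total=19
Click 3 (3,2) count=0: revealed 0 new [(none)] -> total=19
Click 4 (0,4) count=1: revealed 1 new [(0,4)] -> total=20

Answer: ....#.
.####.
.####.
.####.
.####.
.###..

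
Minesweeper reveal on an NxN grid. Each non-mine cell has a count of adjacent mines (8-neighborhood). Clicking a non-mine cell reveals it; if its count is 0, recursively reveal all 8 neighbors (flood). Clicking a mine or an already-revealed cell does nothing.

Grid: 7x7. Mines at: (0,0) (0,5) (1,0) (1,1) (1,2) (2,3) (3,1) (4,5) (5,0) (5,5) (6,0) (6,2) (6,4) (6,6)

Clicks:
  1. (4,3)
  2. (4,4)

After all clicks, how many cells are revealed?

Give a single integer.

Answer: 9

Derivation:
Click 1 (4,3) count=0: revealed 9 new [(3,2) (3,3) (3,4) (4,2) (4,3) (4,4) (5,2) (5,3) (5,4)] -> total=9
Click 2 (4,4) count=2: revealed 0 new [(none)] -> total=9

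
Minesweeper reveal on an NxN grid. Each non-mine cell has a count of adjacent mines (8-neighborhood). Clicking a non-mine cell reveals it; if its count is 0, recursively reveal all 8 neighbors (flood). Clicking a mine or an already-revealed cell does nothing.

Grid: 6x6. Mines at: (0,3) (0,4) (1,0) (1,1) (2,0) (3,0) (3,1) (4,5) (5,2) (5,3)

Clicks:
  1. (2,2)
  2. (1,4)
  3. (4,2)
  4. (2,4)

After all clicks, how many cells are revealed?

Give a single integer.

Answer: 15

Derivation:
Click 1 (2,2) count=2: revealed 1 new [(2,2)] -> total=1
Click 2 (1,4) count=2: revealed 1 new [(1,4)] -> total=2
Click 3 (4,2) count=3: revealed 1 new [(4,2)] -> total=3
Click 4 (2,4) count=0: revealed 12 new [(1,2) (1,3) (1,5) (2,3) (2,4) (2,5) (3,2) (3,3) (3,4) (3,5) (4,3) (4,4)] -> total=15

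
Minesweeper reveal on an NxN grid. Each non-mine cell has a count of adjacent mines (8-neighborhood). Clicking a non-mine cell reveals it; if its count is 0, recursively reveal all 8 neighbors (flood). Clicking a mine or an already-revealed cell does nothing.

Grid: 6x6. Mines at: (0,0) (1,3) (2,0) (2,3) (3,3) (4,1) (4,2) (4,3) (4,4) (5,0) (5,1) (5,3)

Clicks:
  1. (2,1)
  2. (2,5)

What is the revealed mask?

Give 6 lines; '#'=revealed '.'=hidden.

Answer: ....##
....##
.#..##
....##
......
......

Derivation:
Click 1 (2,1) count=1: revealed 1 new [(2,1)] -> total=1
Click 2 (2,5) count=0: revealed 8 new [(0,4) (0,5) (1,4) (1,5) (2,4) (2,5) (3,4) (3,5)] -> total=9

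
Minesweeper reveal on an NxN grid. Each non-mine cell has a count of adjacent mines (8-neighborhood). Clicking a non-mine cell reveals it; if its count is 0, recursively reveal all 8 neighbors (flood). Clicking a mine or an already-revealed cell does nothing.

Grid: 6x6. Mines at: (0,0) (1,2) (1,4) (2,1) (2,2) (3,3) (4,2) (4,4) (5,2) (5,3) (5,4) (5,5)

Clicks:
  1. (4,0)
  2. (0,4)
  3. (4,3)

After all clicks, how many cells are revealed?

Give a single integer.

Click 1 (4,0) count=0: revealed 6 new [(3,0) (3,1) (4,0) (4,1) (5,0) (5,1)] -> total=6
Click 2 (0,4) count=1: revealed 1 new [(0,4)] -> total=7
Click 3 (4,3) count=6: revealed 1 new [(4,3)] -> total=8

Answer: 8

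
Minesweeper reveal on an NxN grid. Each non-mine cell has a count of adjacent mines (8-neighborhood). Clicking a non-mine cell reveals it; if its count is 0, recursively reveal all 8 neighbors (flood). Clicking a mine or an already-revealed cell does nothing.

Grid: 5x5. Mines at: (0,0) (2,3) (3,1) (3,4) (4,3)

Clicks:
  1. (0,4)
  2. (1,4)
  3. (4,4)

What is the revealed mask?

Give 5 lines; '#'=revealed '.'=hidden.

Answer: .####
.####
.....
.....
....#

Derivation:
Click 1 (0,4) count=0: revealed 8 new [(0,1) (0,2) (0,3) (0,4) (1,1) (1,2) (1,3) (1,4)] -> total=8
Click 2 (1,4) count=1: revealed 0 new [(none)] -> total=8
Click 3 (4,4) count=2: revealed 1 new [(4,4)] -> total=9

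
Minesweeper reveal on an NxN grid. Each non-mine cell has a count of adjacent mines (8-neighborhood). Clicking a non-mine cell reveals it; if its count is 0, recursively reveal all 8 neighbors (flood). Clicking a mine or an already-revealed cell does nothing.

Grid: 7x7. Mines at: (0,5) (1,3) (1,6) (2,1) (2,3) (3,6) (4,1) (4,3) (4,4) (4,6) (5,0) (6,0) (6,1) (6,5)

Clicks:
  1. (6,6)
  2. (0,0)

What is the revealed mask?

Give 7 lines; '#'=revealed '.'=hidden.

Click 1 (6,6) count=1: revealed 1 new [(6,6)] -> total=1
Click 2 (0,0) count=0: revealed 6 new [(0,0) (0,1) (0,2) (1,0) (1,1) (1,2)] -> total=7

Answer: ###....
###....
.......
.......
.......
.......
......#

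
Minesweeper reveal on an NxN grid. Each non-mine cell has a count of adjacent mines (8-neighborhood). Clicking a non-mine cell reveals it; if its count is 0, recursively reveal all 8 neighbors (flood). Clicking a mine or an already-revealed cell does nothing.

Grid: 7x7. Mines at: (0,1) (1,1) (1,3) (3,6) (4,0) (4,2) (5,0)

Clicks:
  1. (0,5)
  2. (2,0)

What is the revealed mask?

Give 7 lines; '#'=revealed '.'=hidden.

Click 1 (0,5) count=0: revealed 9 new [(0,4) (0,5) (0,6) (1,4) (1,5) (1,6) (2,4) (2,5) (2,6)] -> total=9
Click 2 (2,0) count=1: revealed 1 new [(2,0)] -> total=10

Answer: ....###
....###
#...###
.......
.......
.......
.......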